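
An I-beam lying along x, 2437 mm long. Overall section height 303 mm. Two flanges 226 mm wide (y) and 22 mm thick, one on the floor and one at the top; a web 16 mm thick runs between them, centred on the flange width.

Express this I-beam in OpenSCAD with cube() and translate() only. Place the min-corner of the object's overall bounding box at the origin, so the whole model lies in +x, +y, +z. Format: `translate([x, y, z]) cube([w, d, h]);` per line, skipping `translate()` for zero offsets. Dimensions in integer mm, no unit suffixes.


cube([2437, 226, 22]);
translate([0, 105, 22]) cube([2437, 16, 259]);
translate([0, 0, 281]) cube([2437, 226, 22]);


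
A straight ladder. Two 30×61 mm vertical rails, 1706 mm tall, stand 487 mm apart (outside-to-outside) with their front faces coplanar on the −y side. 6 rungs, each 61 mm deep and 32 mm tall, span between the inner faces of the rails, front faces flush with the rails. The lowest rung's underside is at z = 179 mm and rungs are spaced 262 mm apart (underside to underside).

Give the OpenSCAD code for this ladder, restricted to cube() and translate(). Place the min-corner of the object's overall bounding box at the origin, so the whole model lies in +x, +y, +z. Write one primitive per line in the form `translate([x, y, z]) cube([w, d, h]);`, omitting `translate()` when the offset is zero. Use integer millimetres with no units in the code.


// rung span = 487 - 2*30 = 427
// rung[k] z = 179 + k*262
cube([30, 61, 1706]);
translate([457, 0, 0]) cube([30, 61, 1706]);
translate([30, 0, 179]) cube([427, 61, 32]);
translate([30, 0, 441]) cube([427, 61, 32]);
translate([30, 0, 703]) cube([427, 61, 32]);
translate([30, 0, 965]) cube([427, 61, 32]);
translate([30, 0, 1227]) cube([427, 61, 32]);
translate([30, 0, 1489]) cube([427, 61, 32]);


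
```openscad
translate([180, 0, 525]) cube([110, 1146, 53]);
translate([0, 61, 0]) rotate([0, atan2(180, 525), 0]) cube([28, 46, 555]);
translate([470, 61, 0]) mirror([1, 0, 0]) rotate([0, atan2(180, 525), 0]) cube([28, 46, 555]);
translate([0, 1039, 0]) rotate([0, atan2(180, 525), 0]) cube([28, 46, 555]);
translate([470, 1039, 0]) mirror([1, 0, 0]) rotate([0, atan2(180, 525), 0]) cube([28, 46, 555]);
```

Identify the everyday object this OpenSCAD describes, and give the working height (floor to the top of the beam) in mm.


A sawhorse. The overall height is 578 mm.

A beam across two mirrored pairs of raked legs — a sawhorse. The beam's underside is at z = 525 (matching the legs' vertical rise in atan2(180, 525)) and the beam is 53 mm tall, so its top is at 525 + 53 = 578 mm. The raked legs top out at the beam's underside, so that is the highest point.


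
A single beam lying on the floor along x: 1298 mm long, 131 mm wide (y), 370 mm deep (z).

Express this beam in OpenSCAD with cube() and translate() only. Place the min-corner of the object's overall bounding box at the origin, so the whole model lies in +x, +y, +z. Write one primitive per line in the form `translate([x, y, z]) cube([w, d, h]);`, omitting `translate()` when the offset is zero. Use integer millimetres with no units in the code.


cube([1298, 131, 370]);


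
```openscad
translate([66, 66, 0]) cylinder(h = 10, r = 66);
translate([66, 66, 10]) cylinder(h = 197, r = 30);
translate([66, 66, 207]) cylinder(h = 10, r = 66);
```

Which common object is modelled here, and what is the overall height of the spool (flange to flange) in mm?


A spool. The overall height is 217 mm.

Three coaxial cylinders, large–small–large — a spool. Two 10 mm flanges and a 197 mm core give 10 + 197 + 10 = 217 mm.


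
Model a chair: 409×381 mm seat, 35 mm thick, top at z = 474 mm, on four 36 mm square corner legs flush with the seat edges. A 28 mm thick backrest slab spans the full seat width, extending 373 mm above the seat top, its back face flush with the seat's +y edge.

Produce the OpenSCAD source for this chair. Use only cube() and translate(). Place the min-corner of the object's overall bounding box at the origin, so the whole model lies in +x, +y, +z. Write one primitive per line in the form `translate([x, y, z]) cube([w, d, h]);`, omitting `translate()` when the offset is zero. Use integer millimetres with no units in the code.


translate([0, 0, 439]) cube([409, 381, 35]);
cube([36, 36, 439]);
translate([373, 0, 0]) cube([36, 36, 439]);
translate([0, 345, 0]) cube([36, 36, 439]);
translate([373, 345, 0]) cube([36, 36, 439]);
translate([0, 353, 474]) cube([409, 28, 373]);


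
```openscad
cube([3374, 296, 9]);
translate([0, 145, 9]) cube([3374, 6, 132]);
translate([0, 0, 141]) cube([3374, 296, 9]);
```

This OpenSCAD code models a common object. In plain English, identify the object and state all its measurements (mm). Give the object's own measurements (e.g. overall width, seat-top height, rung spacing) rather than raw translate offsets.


An I-beam lying along x, 3374 mm long. Overall section height 150 mm. Two flanges 296 mm wide (y) and 9 mm thick, one on the floor and one at the top; a web 6 mm thick runs between them, centred on the flange width.


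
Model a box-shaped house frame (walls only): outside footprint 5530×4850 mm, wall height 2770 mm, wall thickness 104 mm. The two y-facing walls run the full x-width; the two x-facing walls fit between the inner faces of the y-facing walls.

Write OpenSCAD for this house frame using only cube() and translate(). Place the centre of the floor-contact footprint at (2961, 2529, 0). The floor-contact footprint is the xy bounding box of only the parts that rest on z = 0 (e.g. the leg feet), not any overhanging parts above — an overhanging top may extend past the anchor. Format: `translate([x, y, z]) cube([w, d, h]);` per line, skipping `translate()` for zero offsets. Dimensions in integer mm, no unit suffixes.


translate([196, 104, 0]) cube([5530, 104, 2770]);
translate([196, 4850, 0]) cube([5530, 104, 2770]);
translate([196, 208, 0]) cube([104, 4642, 2770]);
translate([5622, 208, 0]) cube([104, 4642, 2770]);


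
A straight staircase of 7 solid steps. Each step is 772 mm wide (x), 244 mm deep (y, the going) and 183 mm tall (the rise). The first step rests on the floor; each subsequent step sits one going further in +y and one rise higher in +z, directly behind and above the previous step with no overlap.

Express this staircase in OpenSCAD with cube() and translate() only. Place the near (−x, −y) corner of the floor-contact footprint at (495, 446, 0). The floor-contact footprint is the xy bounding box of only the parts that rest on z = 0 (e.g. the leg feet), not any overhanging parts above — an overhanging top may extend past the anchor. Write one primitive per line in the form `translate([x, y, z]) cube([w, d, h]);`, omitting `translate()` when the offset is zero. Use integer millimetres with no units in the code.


translate([495, 446, 0]) cube([772, 244, 183]);
translate([495, 690, 183]) cube([772, 244, 183]);
translate([495, 934, 366]) cube([772, 244, 183]);
translate([495, 1178, 549]) cube([772, 244, 183]);
translate([495, 1422, 732]) cube([772, 244, 183]);
translate([495, 1666, 915]) cube([772, 244, 183]);
translate([495, 1910, 1098]) cube([772, 244, 183]);


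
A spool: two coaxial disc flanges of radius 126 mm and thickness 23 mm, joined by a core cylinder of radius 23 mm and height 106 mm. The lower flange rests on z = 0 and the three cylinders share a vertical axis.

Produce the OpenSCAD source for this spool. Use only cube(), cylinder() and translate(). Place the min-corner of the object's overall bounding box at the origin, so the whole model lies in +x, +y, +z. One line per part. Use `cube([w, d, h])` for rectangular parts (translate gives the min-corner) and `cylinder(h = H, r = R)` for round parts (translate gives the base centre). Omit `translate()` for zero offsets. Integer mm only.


translate([126, 126, 0]) cylinder(h = 23, r = 126);
translate([126, 126, 23]) cylinder(h = 106, r = 23);
translate([126, 126, 129]) cylinder(h = 23, r = 126);


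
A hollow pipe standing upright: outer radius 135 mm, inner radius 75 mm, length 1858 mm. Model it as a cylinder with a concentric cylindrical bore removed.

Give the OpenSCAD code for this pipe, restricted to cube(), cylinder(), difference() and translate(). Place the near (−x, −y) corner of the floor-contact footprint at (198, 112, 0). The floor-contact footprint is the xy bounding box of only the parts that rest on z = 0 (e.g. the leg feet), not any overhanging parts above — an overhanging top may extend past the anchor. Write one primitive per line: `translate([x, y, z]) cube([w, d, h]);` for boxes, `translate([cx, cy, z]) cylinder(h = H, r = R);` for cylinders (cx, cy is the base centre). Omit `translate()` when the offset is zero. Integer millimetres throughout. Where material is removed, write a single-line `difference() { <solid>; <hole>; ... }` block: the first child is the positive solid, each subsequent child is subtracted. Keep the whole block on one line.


difference() { translate([333, 247, 0]) cylinder(h = 1858, r = 135); translate([333, 247, 0]) cylinder(h = 1858, r = 75); }


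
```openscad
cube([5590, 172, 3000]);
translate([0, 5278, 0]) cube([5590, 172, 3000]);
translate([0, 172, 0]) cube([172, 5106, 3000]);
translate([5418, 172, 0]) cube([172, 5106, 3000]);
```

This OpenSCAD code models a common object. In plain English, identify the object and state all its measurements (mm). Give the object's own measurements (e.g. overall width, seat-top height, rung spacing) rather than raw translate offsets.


The wall frame of a small rectangular building: four walls, each 3000 mm tall and 172 mm thick, enclosing a footprint 5590 mm (x) by 5450 mm (y) outside-to-outside, with no floor or roof. The front and back walls (the −y and +y sides) span the full width; the two side walls fit between them.


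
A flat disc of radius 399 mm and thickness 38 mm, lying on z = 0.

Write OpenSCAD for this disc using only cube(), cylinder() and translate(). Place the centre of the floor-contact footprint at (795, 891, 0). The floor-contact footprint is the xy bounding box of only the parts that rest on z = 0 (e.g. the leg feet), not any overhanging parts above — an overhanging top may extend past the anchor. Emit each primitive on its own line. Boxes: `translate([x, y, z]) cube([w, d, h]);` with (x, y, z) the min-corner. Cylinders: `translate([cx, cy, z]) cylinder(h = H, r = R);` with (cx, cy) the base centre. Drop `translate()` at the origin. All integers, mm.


translate([795, 891, 0]) cylinder(h = 38, r = 399);


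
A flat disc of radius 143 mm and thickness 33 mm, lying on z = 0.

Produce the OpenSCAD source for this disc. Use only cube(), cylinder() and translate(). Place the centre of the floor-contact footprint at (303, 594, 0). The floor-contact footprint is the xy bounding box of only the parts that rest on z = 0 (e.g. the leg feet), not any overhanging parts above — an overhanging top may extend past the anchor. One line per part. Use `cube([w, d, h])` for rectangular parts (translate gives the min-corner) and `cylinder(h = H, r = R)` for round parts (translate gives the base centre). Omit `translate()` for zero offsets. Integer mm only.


translate([303, 594, 0]) cylinder(h = 33, r = 143);


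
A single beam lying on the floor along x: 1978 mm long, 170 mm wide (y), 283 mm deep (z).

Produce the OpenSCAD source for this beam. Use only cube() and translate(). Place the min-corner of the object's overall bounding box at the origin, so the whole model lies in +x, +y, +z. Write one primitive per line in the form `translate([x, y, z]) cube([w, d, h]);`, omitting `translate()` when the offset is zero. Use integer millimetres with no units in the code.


cube([1978, 170, 283]);


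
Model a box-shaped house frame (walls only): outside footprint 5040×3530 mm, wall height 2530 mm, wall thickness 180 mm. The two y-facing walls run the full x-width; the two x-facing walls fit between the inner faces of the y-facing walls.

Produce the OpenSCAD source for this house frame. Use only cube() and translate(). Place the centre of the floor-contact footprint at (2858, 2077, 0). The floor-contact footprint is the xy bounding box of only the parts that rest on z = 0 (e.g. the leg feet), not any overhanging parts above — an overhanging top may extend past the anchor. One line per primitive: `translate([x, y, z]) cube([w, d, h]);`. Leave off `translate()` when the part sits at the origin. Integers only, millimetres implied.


translate([338, 312, 0]) cube([5040, 180, 2530]);
translate([338, 3662, 0]) cube([5040, 180, 2530]);
translate([338, 492, 0]) cube([180, 3170, 2530]);
translate([5198, 492, 0]) cube([180, 3170, 2530]);


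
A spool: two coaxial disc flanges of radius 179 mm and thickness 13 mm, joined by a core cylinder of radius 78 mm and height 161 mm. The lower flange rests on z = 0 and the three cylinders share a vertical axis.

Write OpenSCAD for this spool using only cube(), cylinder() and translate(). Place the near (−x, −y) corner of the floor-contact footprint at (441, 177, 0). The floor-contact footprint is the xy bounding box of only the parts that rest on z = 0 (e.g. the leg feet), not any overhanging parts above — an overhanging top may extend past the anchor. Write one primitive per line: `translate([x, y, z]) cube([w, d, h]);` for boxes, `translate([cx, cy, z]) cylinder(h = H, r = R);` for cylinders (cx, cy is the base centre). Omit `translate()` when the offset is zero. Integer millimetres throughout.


translate([620, 356, 0]) cylinder(h = 13, r = 179);
translate([620, 356, 13]) cylinder(h = 161, r = 78);
translate([620, 356, 174]) cylinder(h = 13, r = 179);


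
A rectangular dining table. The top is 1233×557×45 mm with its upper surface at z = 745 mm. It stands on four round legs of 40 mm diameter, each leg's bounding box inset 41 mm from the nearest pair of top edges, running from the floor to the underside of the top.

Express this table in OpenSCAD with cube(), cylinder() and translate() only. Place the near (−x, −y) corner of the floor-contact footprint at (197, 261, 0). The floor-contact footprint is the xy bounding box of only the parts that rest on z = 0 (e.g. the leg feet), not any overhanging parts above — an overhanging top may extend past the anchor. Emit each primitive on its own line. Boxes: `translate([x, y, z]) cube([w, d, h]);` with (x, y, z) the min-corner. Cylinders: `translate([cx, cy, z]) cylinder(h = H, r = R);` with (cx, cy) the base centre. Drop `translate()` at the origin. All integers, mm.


translate([156, 220, 700]) cube([1233, 557, 45]);
translate([217, 281, 0]) cylinder(h = 700, r = 20);
translate([1328, 281, 0]) cylinder(h = 700, r = 20);
translate([217, 716, 0]) cylinder(h = 700, r = 20);
translate([1328, 716, 0]) cylinder(h = 700, r = 20);


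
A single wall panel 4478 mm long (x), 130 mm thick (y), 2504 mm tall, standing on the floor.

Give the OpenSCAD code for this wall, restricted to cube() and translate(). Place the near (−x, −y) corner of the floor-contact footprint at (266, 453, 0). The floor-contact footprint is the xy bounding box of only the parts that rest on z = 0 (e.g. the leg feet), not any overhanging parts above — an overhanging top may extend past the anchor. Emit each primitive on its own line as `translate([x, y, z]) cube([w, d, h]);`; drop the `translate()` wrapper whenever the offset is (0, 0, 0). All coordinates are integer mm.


translate([266, 453, 0]) cube([4478, 130, 2504]);


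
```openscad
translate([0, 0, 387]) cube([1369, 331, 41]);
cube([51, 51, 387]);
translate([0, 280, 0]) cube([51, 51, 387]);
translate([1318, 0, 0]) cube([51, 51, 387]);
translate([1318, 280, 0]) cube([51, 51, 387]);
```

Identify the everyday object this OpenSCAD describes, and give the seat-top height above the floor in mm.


A bench. The seat-top height is 428 mm.

A long slab on four corner posts — a bench. The slab sits at z = 387 with thickness 41, so the top is 387 + 41 = 428 mm.


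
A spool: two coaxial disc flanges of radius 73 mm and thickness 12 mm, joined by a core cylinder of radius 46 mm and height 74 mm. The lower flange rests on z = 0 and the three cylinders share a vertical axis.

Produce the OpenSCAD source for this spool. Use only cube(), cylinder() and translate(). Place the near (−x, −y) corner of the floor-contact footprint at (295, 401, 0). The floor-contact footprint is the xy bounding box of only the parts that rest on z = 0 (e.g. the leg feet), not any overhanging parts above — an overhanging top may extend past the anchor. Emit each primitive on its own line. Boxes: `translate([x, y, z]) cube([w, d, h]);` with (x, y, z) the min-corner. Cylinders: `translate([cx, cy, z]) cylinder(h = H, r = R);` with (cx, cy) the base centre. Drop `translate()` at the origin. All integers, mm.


translate([368, 474, 0]) cylinder(h = 12, r = 73);
translate([368, 474, 12]) cylinder(h = 74, r = 46);
translate([368, 474, 86]) cylinder(h = 12, r = 73);


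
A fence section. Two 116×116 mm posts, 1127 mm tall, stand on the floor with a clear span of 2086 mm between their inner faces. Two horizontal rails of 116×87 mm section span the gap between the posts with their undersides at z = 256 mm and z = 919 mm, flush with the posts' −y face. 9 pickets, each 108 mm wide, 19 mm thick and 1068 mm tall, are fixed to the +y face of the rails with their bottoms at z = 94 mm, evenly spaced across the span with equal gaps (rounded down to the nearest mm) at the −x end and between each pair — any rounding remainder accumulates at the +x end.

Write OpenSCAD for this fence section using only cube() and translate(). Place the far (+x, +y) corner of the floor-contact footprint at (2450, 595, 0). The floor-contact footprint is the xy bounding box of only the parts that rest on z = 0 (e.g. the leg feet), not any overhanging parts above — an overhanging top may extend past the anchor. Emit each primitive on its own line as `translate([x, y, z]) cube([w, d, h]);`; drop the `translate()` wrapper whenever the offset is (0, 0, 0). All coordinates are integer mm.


translate([132, 479, 0]) cube([116, 116, 1127]);
translate([2334, 479, 0]) cube([116, 116, 1127]);
translate([248, 479, 256]) cube([2086, 116, 87]);
translate([248, 479, 919]) cube([2086, 116, 87]);
translate([359, 595, 94]) cube([108, 19, 1068]);
translate([578, 595, 94]) cube([108, 19, 1068]);
translate([797, 595, 94]) cube([108, 19, 1068]);
translate([1016, 595, 94]) cube([108, 19, 1068]);
translate([1235, 595, 94]) cube([108, 19, 1068]);
translate([1454, 595, 94]) cube([108, 19, 1068]);
translate([1673, 595, 94]) cube([108, 19, 1068]);
translate([1892, 595, 94]) cube([108, 19, 1068]);
translate([2111, 595, 94]) cube([108, 19, 1068]);


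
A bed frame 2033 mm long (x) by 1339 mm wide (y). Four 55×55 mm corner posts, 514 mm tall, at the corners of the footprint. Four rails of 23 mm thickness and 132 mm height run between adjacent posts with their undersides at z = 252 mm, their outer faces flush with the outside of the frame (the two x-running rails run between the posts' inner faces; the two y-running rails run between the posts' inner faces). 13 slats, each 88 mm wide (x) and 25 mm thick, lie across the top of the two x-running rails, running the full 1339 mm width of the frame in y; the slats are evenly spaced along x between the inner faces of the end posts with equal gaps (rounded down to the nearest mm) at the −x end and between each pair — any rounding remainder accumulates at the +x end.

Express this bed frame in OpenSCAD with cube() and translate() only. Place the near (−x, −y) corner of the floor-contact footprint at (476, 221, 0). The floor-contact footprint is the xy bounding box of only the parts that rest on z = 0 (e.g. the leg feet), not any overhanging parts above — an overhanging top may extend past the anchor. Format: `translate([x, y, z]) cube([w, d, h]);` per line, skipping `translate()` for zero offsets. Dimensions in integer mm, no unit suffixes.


translate([476, 221, 0]) cube([55, 55, 514]);
translate([476, 1505, 0]) cube([55, 55, 514]);
translate([2454, 221, 0]) cube([55, 55, 514]);
translate([2454, 1505, 0]) cube([55, 55, 514]);
translate([531, 221, 252]) cube([1923, 23, 132]);
translate([531, 1537, 252]) cube([1923, 23, 132]);
translate([476, 276, 252]) cube([23, 1229, 132]);
translate([2486, 276, 252]) cube([23, 1229, 132]);
translate([586, 221, 384]) cube([88, 1339, 25]);
translate([729, 221, 384]) cube([88, 1339, 25]);
translate([872, 221, 384]) cube([88, 1339, 25]);
translate([1015, 221, 384]) cube([88, 1339, 25]);
translate([1158, 221, 384]) cube([88, 1339, 25]);
translate([1301, 221, 384]) cube([88, 1339, 25]);
translate([1444, 221, 384]) cube([88, 1339, 25]);
translate([1587, 221, 384]) cube([88, 1339, 25]);
translate([1730, 221, 384]) cube([88, 1339, 25]);
translate([1873, 221, 384]) cube([88, 1339, 25]);
translate([2016, 221, 384]) cube([88, 1339, 25]);
translate([2159, 221, 384]) cube([88, 1339, 25]);
translate([2302, 221, 384]) cube([88, 1339, 25]);


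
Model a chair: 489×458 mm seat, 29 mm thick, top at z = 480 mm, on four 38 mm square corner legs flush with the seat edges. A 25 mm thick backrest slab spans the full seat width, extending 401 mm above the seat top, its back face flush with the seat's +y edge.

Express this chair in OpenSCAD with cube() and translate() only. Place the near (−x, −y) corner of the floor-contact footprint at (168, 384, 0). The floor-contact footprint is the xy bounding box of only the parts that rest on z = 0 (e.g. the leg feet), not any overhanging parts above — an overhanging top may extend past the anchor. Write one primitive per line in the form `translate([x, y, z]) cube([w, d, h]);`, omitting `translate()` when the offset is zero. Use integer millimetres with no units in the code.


translate([168, 384, 451]) cube([489, 458, 29]);
translate([168, 384, 0]) cube([38, 38, 451]);
translate([619, 384, 0]) cube([38, 38, 451]);
translate([168, 804, 0]) cube([38, 38, 451]);
translate([619, 804, 0]) cube([38, 38, 451]);
translate([168, 817, 480]) cube([489, 25, 401]);


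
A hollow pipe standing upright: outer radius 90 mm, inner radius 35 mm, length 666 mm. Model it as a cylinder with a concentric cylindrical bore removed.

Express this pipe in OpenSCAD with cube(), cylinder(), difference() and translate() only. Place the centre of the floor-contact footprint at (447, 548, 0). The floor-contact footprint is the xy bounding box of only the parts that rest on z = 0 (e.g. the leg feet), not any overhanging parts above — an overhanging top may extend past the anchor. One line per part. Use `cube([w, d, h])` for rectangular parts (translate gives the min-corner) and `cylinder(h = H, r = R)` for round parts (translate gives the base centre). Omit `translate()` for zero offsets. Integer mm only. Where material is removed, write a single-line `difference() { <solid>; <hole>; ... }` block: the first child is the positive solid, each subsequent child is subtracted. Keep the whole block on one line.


difference() { translate([447, 548, 0]) cylinder(h = 666, r = 90); translate([447, 548, 0]) cylinder(h = 666, r = 35); }


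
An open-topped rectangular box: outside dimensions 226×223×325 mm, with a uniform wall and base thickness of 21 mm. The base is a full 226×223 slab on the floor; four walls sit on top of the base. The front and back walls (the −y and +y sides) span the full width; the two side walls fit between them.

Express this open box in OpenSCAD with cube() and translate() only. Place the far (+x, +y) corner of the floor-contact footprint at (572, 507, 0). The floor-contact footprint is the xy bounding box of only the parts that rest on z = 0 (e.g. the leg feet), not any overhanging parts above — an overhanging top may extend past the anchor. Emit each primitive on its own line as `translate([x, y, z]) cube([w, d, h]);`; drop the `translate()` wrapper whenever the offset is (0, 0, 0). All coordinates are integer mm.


translate([346, 284, 0]) cube([226, 223, 21]);
translate([346, 284, 21]) cube([226, 21, 304]);
translate([346, 486, 21]) cube([226, 21, 304]);
translate([346, 305, 21]) cube([21, 181, 304]);
translate([551, 305, 21]) cube([21, 181, 304]);


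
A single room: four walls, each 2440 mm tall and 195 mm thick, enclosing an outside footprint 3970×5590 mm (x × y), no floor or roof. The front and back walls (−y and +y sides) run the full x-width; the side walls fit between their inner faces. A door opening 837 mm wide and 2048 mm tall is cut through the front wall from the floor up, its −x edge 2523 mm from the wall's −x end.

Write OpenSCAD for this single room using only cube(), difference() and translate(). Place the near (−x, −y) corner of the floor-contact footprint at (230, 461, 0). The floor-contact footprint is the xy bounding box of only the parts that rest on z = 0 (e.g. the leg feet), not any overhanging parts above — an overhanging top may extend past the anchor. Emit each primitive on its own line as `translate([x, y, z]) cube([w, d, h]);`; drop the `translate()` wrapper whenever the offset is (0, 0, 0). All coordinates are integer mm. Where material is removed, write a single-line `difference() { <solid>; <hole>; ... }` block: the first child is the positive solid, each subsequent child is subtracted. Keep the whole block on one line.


difference() { translate([230, 461, 0]) cube([3970, 195, 2440]); translate([2753, 461, 0]) cube([837, 195, 2048]); }
translate([230, 5856, 0]) cube([3970, 195, 2440]);
translate([230, 656, 0]) cube([195, 5200, 2440]);
translate([4005, 656, 0]) cube([195, 5200, 2440]);


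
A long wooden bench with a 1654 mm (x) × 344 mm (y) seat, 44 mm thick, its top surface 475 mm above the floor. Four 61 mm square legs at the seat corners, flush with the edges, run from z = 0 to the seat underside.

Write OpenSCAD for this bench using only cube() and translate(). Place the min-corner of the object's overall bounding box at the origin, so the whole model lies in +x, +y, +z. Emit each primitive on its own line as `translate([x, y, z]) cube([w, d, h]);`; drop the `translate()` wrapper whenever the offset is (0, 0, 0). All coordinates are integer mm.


// leg_h = 475 − 44 = 431
translate([0, 0, 431]) cube([1654, 344, 44]);
cube([61, 61, 431]);
translate([0, 283, 0]) cube([61, 61, 431]);
translate([1593, 0, 0]) cube([61, 61, 431]);
translate([1593, 283, 0]) cube([61, 61, 431]);


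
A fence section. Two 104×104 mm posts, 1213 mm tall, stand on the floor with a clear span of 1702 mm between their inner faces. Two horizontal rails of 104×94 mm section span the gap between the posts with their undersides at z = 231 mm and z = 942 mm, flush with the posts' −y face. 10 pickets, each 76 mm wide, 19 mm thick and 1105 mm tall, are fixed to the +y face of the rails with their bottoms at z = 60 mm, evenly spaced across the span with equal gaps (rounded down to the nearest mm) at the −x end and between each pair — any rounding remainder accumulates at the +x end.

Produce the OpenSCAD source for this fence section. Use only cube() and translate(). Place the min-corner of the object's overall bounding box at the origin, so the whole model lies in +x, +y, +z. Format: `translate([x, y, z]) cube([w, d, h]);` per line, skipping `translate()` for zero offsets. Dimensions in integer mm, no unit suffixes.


cube([104, 104, 1213]);
translate([1806, 0, 0]) cube([104, 104, 1213]);
translate([104, 0, 231]) cube([1702, 104, 94]);
translate([104, 0, 942]) cube([1702, 104, 94]);
translate([189, 104, 60]) cube([76, 19, 1105]);
translate([350, 104, 60]) cube([76, 19, 1105]);
translate([511, 104, 60]) cube([76, 19, 1105]);
translate([672, 104, 60]) cube([76, 19, 1105]);
translate([833, 104, 60]) cube([76, 19, 1105]);
translate([994, 104, 60]) cube([76, 19, 1105]);
translate([1155, 104, 60]) cube([76, 19, 1105]);
translate([1316, 104, 60]) cube([76, 19, 1105]);
translate([1477, 104, 60]) cube([76, 19, 1105]);
translate([1638, 104, 60]) cube([76, 19, 1105]);


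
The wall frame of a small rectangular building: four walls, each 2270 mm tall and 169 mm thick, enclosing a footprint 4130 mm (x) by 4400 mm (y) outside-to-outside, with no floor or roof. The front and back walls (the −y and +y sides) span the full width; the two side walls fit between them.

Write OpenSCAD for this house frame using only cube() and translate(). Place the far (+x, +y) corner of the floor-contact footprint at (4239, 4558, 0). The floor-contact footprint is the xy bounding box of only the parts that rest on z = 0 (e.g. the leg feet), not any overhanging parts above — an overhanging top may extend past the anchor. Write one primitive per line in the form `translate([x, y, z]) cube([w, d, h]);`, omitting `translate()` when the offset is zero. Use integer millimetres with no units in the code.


translate([109, 158, 0]) cube([4130, 169, 2270]);
translate([109, 4389, 0]) cube([4130, 169, 2270]);
translate([109, 327, 0]) cube([169, 4062, 2270]);
translate([4070, 327, 0]) cube([169, 4062, 2270]);


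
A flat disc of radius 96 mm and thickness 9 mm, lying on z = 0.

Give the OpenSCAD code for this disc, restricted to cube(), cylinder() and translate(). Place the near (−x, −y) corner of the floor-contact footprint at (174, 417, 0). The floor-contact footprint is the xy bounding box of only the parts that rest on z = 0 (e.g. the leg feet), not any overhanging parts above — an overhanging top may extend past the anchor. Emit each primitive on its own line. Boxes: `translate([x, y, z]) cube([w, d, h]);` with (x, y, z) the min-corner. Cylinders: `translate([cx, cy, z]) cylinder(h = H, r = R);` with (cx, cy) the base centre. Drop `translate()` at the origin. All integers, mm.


translate([270, 513, 0]) cylinder(h = 9, r = 96);


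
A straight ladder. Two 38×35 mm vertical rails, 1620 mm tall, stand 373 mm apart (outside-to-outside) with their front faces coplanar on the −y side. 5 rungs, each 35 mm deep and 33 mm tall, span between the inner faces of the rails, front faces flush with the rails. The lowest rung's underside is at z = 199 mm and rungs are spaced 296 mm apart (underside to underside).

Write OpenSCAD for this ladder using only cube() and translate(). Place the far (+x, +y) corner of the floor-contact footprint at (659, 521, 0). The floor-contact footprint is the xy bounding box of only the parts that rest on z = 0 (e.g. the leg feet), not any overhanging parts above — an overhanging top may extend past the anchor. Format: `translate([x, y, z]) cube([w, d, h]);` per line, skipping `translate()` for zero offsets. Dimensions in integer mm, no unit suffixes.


// rung span = 373 - 2*38 = 297
// rung[k] z = 199 + k*296
translate([286, 486, 0]) cube([38, 35, 1620]);
translate([621, 486, 0]) cube([38, 35, 1620]);
translate([324, 486, 199]) cube([297, 35, 33]);
translate([324, 486, 495]) cube([297, 35, 33]);
translate([324, 486, 791]) cube([297, 35, 33]);
translate([324, 486, 1087]) cube([297, 35, 33]);
translate([324, 486, 1383]) cube([297, 35, 33]);


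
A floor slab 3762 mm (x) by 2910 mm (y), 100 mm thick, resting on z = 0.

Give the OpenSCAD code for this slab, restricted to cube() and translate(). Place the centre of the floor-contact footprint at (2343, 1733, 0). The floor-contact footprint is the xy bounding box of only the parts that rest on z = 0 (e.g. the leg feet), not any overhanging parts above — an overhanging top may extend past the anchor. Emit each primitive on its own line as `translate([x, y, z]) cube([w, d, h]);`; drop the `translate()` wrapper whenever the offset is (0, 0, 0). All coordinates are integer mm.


translate([462, 278, 0]) cube([3762, 2910, 100]);


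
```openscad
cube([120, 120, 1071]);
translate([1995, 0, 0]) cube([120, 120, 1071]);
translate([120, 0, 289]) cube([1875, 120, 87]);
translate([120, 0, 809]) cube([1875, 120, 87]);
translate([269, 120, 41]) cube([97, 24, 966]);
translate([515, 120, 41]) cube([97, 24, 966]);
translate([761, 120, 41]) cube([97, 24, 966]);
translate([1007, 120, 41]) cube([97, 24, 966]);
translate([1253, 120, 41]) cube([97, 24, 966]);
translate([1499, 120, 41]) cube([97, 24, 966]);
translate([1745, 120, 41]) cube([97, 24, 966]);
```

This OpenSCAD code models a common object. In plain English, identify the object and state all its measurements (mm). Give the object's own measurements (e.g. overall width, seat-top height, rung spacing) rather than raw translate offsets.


A fence section. Two 120×120 mm posts, 1071 mm tall, stand on the floor with a clear span of 1875 mm between their inner faces. Two horizontal rails of 120×87 mm section span the gap between the posts with their undersides at z = 289 mm and z = 809 mm, flush with the posts' −y face. 7 pickets, each 97 mm wide, 24 mm thick and 966 mm tall, are fixed to the +y face of the rails with their bottoms at z = 41 mm, spaced across the span with a 149 mm gap after the −x post and between neighbouring pickets, with 153 mm left before the +x post.


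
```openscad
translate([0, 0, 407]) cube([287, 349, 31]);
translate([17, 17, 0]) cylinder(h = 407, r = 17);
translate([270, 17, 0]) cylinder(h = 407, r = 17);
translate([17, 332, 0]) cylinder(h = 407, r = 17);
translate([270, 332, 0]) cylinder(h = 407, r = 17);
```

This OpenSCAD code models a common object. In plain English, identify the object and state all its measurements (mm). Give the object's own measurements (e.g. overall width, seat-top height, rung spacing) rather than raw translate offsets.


A four-legged stool. The seat is a 287×349×31 mm slab whose top surface is at z = 438 mm; four round legs, each 34 mm in diameter, run from the floor (z = 0) to the underside of the seat, each leg's axis is inset half a diameter from the nearest pair of seat edges (so the leg's bounding box is flush with the corner).


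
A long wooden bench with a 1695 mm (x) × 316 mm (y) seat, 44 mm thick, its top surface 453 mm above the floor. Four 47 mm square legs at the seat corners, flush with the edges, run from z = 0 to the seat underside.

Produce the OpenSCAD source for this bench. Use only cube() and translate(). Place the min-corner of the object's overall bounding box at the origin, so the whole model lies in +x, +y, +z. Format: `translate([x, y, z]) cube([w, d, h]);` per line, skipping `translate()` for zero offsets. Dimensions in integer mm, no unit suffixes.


translate([0, 0, 409]) cube([1695, 316, 44]);
cube([47, 47, 409]);
translate([0, 269, 0]) cube([47, 47, 409]);
translate([1648, 0, 0]) cube([47, 47, 409]);
translate([1648, 269, 0]) cube([47, 47, 409]);


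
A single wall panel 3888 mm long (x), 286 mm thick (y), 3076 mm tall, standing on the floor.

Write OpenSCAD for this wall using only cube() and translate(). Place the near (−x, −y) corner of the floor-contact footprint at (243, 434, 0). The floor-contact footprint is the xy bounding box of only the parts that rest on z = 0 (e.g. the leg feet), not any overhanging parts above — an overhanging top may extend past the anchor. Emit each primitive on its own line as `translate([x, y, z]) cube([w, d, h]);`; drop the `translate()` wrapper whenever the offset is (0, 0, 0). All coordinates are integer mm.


translate([243, 434, 0]) cube([3888, 286, 3076]);


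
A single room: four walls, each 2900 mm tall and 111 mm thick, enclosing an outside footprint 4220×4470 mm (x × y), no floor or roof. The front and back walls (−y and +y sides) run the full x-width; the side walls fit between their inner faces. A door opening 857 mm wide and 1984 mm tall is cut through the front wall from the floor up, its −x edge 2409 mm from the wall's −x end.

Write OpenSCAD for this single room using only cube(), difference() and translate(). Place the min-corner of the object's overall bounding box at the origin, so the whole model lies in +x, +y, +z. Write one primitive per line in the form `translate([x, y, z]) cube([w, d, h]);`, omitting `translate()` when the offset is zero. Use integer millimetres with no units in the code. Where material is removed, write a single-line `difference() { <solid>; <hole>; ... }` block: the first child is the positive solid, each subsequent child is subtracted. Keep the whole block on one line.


difference() { cube([4220, 111, 2900]); translate([2409, 0, 0]) cube([857, 111, 1984]); }
translate([0, 4359, 0]) cube([4220, 111, 2900]);
translate([0, 111, 0]) cube([111, 4248, 2900]);
translate([4109, 111, 0]) cube([111, 4248, 2900]);


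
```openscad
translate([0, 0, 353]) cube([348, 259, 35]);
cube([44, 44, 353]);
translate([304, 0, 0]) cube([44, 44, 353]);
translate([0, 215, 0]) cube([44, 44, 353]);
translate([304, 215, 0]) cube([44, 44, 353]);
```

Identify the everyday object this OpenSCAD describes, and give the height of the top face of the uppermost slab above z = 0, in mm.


A stool. The seat height is 388 mm.

A 348×259×35 slab at z = 353 on four corner posts — a stool. The seat top is 353 + 35 = 388 mm.


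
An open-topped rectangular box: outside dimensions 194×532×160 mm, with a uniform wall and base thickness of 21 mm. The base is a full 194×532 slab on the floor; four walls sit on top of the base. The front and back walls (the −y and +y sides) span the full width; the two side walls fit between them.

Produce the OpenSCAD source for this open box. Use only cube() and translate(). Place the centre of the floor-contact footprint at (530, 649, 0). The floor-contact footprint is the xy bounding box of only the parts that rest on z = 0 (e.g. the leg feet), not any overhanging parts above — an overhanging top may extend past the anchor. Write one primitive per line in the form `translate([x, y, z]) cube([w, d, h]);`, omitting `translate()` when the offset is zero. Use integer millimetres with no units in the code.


translate([433, 383, 0]) cube([194, 532, 21]);
translate([433, 383, 21]) cube([194, 21, 139]);
translate([433, 894, 21]) cube([194, 21, 139]);
translate([433, 404, 21]) cube([21, 490, 139]);
translate([606, 404, 21]) cube([21, 490, 139]);


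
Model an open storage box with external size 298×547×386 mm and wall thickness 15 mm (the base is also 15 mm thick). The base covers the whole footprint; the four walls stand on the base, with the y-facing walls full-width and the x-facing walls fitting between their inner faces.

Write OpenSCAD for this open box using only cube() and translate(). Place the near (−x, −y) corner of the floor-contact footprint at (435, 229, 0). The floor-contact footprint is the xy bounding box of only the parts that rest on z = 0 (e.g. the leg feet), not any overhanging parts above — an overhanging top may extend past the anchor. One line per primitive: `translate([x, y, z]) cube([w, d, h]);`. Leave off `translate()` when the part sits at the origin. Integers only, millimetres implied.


translate([435, 229, 0]) cube([298, 547, 15]);
translate([435, 229, 15]) cube([298, 15, 371]);
translate([435, 761, 15]) cube([298, 15, 371]);
translate([435, 244, 15]) cube([15, 517, 371]);
translate([718, 244, 15]) cube([15, 517, 371]);


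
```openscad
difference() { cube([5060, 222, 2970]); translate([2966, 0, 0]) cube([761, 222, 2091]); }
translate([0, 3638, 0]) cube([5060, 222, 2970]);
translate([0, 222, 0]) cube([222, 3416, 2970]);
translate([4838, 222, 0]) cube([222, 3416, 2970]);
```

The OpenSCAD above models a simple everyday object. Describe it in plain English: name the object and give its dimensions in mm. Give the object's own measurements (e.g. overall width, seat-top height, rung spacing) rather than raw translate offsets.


A single room: four walls, each 2970 mm tall and 222 mm thick, enclosing an outside footprint 5060×3860 mm (x × y), no floor or roof. The front and back walls (−y and +y sides) run the full x-width; the side walls fit between their inner faces. A door opening 761 mm wide and 2091 mm tall is cut through the front wall from the floor up, its −x edge 2966 mm from the wall's −x end.


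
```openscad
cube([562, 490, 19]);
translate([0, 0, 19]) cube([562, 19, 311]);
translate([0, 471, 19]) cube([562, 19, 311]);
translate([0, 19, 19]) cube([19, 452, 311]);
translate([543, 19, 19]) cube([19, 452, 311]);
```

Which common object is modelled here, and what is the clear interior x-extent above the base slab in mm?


An open box. The internal width is 524 mm.

A 562×490 base slab with four walls standing on it — an open box. The base is 562 mm wide and the walls are 19 mm thick, so the internal width is 562 − 2 × 19 = 524 mm.
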